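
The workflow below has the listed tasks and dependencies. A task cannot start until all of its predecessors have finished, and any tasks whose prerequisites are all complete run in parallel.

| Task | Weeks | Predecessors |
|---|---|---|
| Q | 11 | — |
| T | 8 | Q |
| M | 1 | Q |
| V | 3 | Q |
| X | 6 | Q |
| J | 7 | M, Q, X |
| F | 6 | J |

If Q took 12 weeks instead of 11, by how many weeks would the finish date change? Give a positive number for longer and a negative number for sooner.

The binding path is Q→X→J→F = 11+6+7+6 = 30; finish at 30 weeks.
Q is on the critical path; changing it to 12 makes that path 31 weeks.
The critical path is still Q→X→J→F; finish is now 31 weeks.
Change in finish: 31 − 30 = +1 weeks.

1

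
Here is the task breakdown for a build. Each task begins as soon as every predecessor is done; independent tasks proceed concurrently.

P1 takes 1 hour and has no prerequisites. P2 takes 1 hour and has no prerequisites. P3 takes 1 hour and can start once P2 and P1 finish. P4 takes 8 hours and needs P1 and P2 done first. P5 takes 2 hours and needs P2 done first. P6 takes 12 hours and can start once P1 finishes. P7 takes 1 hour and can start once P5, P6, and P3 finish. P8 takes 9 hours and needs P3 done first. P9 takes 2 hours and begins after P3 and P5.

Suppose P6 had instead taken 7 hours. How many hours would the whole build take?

11

Baseline: P1→P6→P7 = 1+12+1 = 14 → 14 hours.
P6 is on the critical path; changing it to 7 makes that path 9 hours.
The binding chain switches to P1→P3→P8 = 1+1+9 = 11; finish 11 hours.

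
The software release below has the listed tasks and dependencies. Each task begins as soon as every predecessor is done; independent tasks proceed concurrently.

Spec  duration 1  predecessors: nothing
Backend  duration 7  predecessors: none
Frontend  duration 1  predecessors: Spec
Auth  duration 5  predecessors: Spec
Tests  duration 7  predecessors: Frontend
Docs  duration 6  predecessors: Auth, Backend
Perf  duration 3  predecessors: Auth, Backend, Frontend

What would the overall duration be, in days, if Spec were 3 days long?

As given, the longest chain is Backend→Docs = 7+6 = 13, so the finish is 13 days.
Spec is off the critical path — its longest chain is 12 days, giving 1 of slack.
Now Spec→Auth→Docs = 3+5+6 = 14 is longest, so the finish becomes 14 days.

14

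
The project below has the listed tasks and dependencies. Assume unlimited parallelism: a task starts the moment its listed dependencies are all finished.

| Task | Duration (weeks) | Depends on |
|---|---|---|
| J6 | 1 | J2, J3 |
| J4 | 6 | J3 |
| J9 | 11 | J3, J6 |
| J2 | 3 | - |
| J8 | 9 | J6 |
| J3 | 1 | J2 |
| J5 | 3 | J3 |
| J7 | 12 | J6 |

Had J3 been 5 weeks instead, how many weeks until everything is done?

21

As given, the longest chain is J2→J3→J6→J7 = 3+1+1+12 = 17, so the finish is 17 weeks.
J3 lies on that path, so at 5 weeks the path becomes 21 weeks.
The critical path is still J2→J3→J6→J7; finish is now 21 weeks.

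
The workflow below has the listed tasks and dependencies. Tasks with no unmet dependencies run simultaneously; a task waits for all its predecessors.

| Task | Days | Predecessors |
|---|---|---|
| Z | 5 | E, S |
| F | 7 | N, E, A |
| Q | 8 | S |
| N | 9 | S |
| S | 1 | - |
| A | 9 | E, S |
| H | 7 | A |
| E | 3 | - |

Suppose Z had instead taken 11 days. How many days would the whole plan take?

19

Actual critical path: E→A→F = 3+9+7 = 19 ⇒ 19 days.
Z is off the critical path — its longest chain is 8 days, giving 11 of slack.
The critical path is still E→A→F; finish is now 19 days.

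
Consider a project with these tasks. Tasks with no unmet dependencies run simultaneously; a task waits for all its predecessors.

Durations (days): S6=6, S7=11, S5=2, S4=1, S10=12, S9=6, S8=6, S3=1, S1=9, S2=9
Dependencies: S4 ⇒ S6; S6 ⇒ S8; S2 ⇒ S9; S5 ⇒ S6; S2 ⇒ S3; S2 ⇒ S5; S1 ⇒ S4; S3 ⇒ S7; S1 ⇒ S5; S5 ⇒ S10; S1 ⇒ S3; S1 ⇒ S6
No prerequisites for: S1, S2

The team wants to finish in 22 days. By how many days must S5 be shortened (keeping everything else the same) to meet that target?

1

Current finish: 23 days; target: 22.
S5 is on every critical path, so each day cut from S5 cuts the finish by one (this holds down to a finish of 22).
Need 23 − 22 = 1 day off S5 → S5 becomes 1 day, finish becomes 22.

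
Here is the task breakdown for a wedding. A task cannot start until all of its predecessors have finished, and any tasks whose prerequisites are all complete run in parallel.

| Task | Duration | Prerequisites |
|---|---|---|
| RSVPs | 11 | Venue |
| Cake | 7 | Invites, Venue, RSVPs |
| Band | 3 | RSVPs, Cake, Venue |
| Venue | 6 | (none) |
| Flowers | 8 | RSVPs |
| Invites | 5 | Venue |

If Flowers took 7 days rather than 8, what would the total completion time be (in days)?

Baseline: Venue→RSVPs→Cake→Band = 6+11+7+3 = 27 → 27 days.
Flowers is off the critical path — its longest chain is 25 days, giving 2 of slack.
The critical path is still Venue→RSVPs→Cake→Band; finish is now 27 days.

27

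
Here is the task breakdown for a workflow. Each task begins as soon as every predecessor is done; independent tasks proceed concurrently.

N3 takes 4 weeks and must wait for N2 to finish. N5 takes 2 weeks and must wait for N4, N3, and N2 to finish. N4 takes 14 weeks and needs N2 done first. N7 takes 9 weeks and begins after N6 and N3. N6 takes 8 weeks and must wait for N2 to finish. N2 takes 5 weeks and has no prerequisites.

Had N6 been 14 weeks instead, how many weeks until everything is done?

28

The binding path is N2→N6→N7 = 5+8+9 = 22; finish at 22 weeks.
Since N6 is critical, the +6 change carries straight to that chain (now 28 weeks).
That remains the longest chain; total 28 weeks.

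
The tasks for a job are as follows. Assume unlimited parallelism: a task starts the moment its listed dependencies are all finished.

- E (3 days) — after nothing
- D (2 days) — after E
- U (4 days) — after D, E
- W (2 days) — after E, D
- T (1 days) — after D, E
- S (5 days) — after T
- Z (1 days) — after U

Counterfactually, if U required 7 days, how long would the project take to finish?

Baseline: E→D→T→S = 3+2+1+5 = 11 → 11 days.
The longest path through U is only 10 days, so U has float 1.
New critical path: E→D→U→Z = 3+2+7+1 = 13 ⇒ 13 days.

13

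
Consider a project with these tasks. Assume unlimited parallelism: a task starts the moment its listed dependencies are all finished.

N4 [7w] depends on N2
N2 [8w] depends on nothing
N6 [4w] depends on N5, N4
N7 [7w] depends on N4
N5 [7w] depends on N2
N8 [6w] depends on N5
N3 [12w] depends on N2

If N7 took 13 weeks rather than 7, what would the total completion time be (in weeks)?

As given, the longest chain is N2→N4→N7 = 8+7+7 = 22, so the finish is 22 weeks.
N7 lies on that path, so at 13 weeks the path becomes 28 weeks.
That remains the longest chain; total 28 weeks.

28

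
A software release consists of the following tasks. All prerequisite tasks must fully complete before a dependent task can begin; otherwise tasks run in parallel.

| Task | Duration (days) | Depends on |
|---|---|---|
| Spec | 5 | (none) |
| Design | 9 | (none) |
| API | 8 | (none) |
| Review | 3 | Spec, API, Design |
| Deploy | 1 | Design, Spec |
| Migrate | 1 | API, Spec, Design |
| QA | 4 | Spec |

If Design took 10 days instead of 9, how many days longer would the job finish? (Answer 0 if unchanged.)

1

The binding path is Design→Review = 9+3 = 12; finish at 12 days.
Since Design is critical, the +1 change carries straight to that chain (now 13 days).
No other chain overtakes it, so the finish is 13 days.
Change in finish: 13 − 12 = +1 days.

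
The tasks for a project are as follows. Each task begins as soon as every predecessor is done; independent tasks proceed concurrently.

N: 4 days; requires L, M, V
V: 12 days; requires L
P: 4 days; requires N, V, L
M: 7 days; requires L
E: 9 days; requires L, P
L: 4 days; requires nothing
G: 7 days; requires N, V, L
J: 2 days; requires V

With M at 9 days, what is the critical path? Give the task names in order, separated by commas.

L, V, N, P, E

Baseline: L→V→N→P→E = 4+12+4+4+9 = 33 → 33 days.
The longest path through M is only 28 days, so M has float 5.
That remains the longest chain; total 33 days.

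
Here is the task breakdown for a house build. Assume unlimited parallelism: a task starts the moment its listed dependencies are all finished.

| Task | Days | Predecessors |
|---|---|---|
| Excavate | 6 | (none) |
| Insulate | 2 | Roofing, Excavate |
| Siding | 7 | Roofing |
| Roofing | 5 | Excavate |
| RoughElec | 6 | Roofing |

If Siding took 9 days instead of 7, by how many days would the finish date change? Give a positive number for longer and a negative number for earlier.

2

The binding path is Excavate→Roofing→Siding = 6+5+7 = 18; finish at 18 days.
Siding is on the critical path; changing it to 9 makes that path 20 days.
That remains the longest chain; total 20 days.
Change in finish: 20 − 18 = +2 days.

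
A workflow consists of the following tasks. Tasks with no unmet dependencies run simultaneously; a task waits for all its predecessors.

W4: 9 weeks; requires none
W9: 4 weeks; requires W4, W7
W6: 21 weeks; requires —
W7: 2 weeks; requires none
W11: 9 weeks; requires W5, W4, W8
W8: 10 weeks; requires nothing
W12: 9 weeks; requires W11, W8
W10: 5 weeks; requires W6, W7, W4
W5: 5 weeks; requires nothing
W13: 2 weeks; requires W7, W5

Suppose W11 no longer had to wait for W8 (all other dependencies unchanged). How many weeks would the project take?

Before: longest chain W8→W11→W12 = 10+9+9 = 28, finish 28.
Without W8→W11, W11's earliest start moves from 10 to 9.
New critical path: W4→W11→W12 = 9+9+9 = 27 ⇒ 27 weeks.

27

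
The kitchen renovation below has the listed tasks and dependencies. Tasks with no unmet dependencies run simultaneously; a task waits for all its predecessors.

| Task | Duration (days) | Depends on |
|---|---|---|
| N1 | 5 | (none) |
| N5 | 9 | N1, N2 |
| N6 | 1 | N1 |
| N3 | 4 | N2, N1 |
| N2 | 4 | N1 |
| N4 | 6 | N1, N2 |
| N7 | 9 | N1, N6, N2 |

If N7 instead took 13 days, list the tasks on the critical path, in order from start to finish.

As given, the longest chain is N1→N2→N7 = 5+4+9 = 18, so the finish is 18 days.
N7 is on the critical path; changing it to 13 makes that path 22 days.
The critical path is still N1→N2→N7; finish is now 22 days.

N1, N2, N7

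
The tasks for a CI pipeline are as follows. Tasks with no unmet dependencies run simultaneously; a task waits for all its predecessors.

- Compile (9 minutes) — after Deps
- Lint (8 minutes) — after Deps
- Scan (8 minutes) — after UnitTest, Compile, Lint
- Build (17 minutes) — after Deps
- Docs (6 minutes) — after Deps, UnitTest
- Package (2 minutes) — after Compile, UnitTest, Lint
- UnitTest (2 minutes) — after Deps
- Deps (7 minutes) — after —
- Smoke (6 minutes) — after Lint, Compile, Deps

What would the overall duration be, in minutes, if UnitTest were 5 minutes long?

As given, the longest chain is Deps→Compile→Scan = 7+9+8 = 24, so the finish is 24 minutes.
UnitTest has 7 minutes of float (longest path through it is 17).
No other chain overtakes it, so the finish is 24 minutes.

24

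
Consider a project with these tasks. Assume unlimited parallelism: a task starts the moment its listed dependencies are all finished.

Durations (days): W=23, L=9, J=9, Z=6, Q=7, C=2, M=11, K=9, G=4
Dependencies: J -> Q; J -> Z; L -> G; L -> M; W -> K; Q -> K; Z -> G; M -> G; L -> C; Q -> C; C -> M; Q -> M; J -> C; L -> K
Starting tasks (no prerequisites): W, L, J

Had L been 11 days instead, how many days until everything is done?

33

Actual critical path: J→Q→C→M→G = 9+7+2+11+4 = 33 ⇒ 33 days.
L has 7 days of float (longest path through it is 26).
The critical path is still J→Q→C→M→G; finish is now 33 days.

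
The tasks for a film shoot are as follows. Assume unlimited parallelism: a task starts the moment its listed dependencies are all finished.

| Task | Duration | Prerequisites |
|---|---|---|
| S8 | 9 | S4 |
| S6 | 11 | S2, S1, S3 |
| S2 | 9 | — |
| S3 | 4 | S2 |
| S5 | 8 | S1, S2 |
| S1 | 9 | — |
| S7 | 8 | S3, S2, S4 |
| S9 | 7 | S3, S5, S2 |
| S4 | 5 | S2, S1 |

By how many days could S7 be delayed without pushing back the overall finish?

S1→S5→S9 = 9+8+7 = 24 sets the makespan at 24 days.
Longest path through S7: 22 days (earliest finish 22, latest finish 24).
So S7 can slip 24 − 22 = 2 days.

2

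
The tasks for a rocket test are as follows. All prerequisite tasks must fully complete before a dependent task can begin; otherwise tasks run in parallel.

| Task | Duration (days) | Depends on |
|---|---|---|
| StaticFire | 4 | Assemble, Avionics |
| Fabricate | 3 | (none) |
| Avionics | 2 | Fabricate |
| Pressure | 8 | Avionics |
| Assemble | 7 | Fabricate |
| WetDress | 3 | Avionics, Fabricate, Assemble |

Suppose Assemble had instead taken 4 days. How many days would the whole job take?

13

As given, the longest chain is Fabricate→Assemble→StaticFire = 3+7+4 = 14, so the finish is 14 days.
Assemble lies on that path, so at 4 days the path becomes 11 days.
The binding chain switches to Fabricate→Avionics→Pressure = 3+2+8 = 13; finish 13 days.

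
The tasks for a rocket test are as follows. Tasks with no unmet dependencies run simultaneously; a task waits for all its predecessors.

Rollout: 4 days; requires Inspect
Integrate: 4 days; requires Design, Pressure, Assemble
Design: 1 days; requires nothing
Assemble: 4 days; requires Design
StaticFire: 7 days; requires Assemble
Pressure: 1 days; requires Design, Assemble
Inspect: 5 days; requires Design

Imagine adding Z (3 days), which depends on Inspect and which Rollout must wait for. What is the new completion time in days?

Originally the schedule takes 12 days.
With Z inserted, Rollout now waits for max(Inspect, Z).
New critical path: Design→Inspect→Z→Rollout = 1+5+3+4 = 13 ⇒ 13 days.

13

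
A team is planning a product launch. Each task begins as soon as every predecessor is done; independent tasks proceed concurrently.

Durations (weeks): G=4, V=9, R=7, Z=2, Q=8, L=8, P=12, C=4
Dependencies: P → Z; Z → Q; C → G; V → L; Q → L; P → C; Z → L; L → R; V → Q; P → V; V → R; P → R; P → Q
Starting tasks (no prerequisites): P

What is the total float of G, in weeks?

The longest chain is P→V→Q→L→R = 12+9+8+8+7 = 44; overall finish 44 weeks.
G finishes as early as 20 and must finish by 44.
Float = 44 − 20 = 24.

24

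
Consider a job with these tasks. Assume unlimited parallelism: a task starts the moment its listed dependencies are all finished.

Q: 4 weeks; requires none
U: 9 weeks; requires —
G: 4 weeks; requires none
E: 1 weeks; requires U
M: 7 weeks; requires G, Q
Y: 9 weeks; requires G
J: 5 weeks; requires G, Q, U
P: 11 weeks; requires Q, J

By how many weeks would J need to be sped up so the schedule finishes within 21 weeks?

4

Current finish: 25 weeks; target: 21.
J is on every critical path, so each week cut from J cuts the finish by one (this holds down to a finish of 21).
Need 25 − 21 = 4 weeks off J → J becomes 1 week, finish becomes 21.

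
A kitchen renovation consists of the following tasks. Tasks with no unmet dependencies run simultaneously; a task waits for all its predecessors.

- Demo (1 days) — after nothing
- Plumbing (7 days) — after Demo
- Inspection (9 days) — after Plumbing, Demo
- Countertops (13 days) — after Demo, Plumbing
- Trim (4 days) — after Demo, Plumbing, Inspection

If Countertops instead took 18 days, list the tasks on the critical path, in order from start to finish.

Critical path before the change: Demo→Plumbing→Countertops = 1+7+13 = 21 giving 21 days.
Countertops is on the critical path; changing it to 18 makes that path 26 days.
That remains the longest chain; total 26 days.

Demo, Plumbing, Countertops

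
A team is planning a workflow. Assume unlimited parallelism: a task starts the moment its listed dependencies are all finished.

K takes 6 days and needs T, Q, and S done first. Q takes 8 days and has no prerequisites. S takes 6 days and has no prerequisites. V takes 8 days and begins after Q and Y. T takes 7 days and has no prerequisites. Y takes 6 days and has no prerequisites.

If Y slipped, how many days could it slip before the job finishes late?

Q→V = 8+8 = 16 sets the makespan at 16 days.
Y finishes as early as 6 and must finish by 8.
So Y can slip 8 − 6 = 2 days.

2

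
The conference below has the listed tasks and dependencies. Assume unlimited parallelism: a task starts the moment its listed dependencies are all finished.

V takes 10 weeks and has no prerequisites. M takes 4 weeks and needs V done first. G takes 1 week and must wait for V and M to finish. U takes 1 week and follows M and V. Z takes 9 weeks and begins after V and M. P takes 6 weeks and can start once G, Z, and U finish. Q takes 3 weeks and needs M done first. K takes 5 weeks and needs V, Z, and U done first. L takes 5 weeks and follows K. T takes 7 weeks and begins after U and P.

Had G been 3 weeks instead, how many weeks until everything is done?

The binding path is V→M→Z→P→T = 10+4+9+6+7 = 36; finish at 36 weeks.
G is off the critical path — its longest chain is 28 weeks, giving 8 of slack.
The critical path is still V→M→Z→P→T; finish is now 36 weeks.

36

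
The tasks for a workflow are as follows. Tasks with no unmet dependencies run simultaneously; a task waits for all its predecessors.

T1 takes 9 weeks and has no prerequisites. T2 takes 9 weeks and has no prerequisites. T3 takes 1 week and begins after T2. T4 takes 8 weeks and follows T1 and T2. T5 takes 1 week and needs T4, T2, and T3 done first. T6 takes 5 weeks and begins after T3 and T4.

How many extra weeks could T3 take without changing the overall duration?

7

The longest chain is T1→T4→T6 = 9+8+5 = 22; overall finish 22 weeks.
The longest chain containing T3 totals 15 weeks.
Float = 22 − 15 = 7.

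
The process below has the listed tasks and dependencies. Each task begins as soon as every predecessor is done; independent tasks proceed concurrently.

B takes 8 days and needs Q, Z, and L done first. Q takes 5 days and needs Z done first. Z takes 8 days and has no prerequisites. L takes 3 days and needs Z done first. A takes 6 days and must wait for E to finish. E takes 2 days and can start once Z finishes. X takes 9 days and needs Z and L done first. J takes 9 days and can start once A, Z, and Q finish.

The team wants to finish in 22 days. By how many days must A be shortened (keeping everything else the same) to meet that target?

3

Current finish: 25 days; target: 22.
A is on every critical path, so each day cut from A cuts the finish by one (this holds down to a finish of 22).
Need 25 − 22 = 3 days off A → A becomes 3 days, finish becomes 22.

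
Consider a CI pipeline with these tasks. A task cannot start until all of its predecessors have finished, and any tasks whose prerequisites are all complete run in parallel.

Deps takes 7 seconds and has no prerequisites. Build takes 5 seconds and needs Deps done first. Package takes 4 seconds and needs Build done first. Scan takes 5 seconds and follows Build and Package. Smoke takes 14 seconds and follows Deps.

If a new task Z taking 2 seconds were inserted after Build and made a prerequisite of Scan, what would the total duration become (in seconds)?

21

Originally the project takes 21 seconds.
With Z inserted, Scan now waits for max(Build, Package, Z).
New critical path: Deps→Build→Package→Scan = 7+5+4+5 = 21 ⇒ 21 seconds.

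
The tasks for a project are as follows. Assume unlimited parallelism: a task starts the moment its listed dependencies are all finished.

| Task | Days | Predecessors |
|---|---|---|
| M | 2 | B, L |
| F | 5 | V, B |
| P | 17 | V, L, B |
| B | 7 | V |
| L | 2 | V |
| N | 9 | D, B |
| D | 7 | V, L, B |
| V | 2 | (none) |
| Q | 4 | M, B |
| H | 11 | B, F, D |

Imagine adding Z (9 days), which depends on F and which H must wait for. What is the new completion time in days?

Originally the plan takes 27 days.
With Z inserted, H now waits for max(B, F, D, Z).
New critical path: V→B→F→Z→H = 2+7+5+9+11 = 34 ⇒ 34 days.

34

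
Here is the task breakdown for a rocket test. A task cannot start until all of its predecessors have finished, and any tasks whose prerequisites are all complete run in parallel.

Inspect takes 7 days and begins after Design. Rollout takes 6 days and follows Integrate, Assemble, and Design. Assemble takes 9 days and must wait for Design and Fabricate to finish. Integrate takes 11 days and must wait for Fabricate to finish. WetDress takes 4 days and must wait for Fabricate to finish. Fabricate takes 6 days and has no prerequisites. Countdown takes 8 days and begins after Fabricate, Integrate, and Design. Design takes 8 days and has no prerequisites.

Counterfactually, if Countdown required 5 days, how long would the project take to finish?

As given, the longest chain is Fabricate→Integrate→Countdown = 6+11+8 = 25, so the finish is 25 days.
Countdown is on the critical path; changing it to 5 makes that path 22 days.
The binding chain switches to Design→Assemble→Rollout = 8+9+6 = 23; finish 23 days.

23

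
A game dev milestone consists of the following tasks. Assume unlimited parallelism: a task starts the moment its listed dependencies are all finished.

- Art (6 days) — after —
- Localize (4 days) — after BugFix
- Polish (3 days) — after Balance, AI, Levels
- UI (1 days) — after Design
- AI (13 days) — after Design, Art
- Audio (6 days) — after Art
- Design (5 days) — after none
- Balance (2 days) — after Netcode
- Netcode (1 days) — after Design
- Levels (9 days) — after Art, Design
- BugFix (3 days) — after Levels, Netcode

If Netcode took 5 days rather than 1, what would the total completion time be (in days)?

Baseline: Art→Levels→BugFix→Localize = 6+9+3+4 = 22 → 22 days.
Netcode has 9 days of float (longest path through it is 13).
The critical path is still Art→Levels→BugFix→Localize; finish is now 22 days.

22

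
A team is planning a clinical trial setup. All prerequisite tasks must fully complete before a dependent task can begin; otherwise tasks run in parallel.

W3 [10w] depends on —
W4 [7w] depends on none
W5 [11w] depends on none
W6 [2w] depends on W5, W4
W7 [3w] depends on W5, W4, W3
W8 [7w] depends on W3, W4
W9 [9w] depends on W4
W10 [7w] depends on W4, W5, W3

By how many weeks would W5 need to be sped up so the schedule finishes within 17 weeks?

Current finish: 18 weeks; target: 17.
W5 is on every critical path, so each week cut from W5 cuts the finish by one (this holds down to a finish of 17).
Need 18 − 17 = 1 week off W5 → W5 becomes 10 weeks, finish becomes 17.

1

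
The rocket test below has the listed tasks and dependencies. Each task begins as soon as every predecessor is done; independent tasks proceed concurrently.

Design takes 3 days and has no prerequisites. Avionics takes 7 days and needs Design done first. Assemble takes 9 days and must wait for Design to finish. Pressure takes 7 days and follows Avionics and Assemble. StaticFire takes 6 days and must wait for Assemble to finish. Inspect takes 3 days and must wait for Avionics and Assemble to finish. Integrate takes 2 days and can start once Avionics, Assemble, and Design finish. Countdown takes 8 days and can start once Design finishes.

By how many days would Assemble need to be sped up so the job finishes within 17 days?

Current finish: 19 days; target: 17.
Assemble is on every critical path, so each day cut from Assemble cuts the finish by one (this holds down to a finish of 17).
Need 19 − 17 = 2 days off Assemble → Assemble becomes 7 days, finish becomes 17.

2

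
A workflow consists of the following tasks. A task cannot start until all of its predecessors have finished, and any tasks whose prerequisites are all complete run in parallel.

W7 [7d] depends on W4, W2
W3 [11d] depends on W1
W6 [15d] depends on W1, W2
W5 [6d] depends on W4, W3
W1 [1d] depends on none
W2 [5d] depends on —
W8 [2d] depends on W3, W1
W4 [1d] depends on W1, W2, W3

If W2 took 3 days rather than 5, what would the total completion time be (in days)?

Actual critical path: W2→W6 = 5+15 = 20 ⇒ 20 days.
W2 lies on that path, so at 3 days the path becomes 18 days.
Now W1→W3→W4→W7 = 1+11+1+7 = 20 is longest, so the finish becomes 20 days.

20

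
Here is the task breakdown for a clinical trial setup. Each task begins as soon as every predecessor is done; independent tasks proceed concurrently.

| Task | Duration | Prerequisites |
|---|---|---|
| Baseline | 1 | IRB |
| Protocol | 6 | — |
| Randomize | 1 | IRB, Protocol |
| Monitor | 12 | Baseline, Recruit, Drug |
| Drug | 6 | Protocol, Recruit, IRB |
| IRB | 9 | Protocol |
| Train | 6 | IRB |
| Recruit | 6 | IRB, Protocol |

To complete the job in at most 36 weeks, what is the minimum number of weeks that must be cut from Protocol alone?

Current finish: 39 weeks; target: 36.
Protocol is on every critical path, so each week cut from Protocol cuts the finish by one (this holds down to a finish of 34).
Need 39 − 36 = 3 weeks off Protocol → Protocol becomes 3 weeks, finish becomes 36.

3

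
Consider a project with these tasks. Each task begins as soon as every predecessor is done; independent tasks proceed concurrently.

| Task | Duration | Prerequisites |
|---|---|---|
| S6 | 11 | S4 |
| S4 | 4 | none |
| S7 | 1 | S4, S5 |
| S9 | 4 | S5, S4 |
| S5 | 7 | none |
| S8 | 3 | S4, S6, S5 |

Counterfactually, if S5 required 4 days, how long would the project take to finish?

Baseline: S4→S6→S8 = 4+11+3 = 18 → 18 days.
S5 is off the critical path — its longest chain is 11 days, giving 7 of slack.
That remains the longest chain; total 18 days.

18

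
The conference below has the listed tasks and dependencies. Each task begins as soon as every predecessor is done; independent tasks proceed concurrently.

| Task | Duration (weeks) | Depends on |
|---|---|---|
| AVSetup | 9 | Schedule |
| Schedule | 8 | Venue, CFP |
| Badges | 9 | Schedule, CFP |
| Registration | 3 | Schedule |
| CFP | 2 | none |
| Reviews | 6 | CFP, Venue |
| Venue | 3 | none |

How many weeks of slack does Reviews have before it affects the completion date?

11

Venue→Schedule→AVSetup = 3+8+9 = 20 sets the makespan at 20 weeks.
Longest path through Reviews: 9 weeks (earliest finish 9, latest finish 20).
So Reviews can slip 20 − 9 = 11 weeks.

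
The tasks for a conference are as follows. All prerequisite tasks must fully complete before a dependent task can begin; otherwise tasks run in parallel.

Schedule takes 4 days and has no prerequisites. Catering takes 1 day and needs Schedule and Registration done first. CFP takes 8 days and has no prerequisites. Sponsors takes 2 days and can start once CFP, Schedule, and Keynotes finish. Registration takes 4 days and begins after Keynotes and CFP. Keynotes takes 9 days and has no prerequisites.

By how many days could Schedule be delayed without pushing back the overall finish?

The longest chain is Keynotes→Registration→Catering = 9+4+1 = 14; overall finish 14 days.
Longest path through Schedule: 6 days (earliest finish 4, latest finish 12).
Slack of Schedule = 8 − 0 = 8 days.

8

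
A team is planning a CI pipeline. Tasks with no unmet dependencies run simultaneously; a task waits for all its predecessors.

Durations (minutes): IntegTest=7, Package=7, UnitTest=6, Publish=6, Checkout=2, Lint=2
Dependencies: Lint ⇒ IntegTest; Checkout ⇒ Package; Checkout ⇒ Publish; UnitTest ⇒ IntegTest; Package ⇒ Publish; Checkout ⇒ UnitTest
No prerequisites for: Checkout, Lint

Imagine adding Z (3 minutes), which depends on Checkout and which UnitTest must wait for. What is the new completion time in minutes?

Originally the project takes 15 minutes.
With Z inserted, UnitTest now waits for max(Checkout, Z).
New critical path: Checkout→Z→UnitTest→IntegTest = 2+3+6+7 = 18 ⇒ 18 minutes.

18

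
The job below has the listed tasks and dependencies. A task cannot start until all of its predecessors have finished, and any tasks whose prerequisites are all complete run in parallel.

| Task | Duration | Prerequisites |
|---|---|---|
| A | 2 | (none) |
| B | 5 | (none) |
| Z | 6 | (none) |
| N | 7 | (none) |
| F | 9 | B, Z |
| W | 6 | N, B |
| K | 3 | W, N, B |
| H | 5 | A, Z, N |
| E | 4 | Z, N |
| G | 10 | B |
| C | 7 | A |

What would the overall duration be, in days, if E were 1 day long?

The binding path is N→W→K = 7+6+3 = 16; finish at 16 days.
E is off the critical path — its longest chain is 11 days, giving 5 of slack.
That remains the longest chain; total 16 days.

16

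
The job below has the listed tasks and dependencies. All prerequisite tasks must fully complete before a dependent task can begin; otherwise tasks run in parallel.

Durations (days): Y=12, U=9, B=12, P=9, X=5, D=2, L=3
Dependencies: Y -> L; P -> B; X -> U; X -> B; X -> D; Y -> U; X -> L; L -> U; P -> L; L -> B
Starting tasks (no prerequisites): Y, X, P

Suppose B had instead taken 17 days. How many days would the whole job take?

As given, the longest chain is Y→L→B = 12+3+12 = 27, so the finish is 27 days.
B is on the critical path; changing it to 17 makes that path 32 days.
The critical path is still Y→L→B; finish is now 32 days.

32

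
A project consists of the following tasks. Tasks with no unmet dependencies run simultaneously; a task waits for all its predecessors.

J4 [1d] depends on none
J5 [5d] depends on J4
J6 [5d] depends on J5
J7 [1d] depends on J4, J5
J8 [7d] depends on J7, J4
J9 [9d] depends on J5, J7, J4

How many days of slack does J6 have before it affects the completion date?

J4→J5→J7→J9 = 1+5+1+9 = 16 sets the makespan at 16 days.
The longest chain containing J6 totals 11 days.
Float = 16 − 11 = 5.

5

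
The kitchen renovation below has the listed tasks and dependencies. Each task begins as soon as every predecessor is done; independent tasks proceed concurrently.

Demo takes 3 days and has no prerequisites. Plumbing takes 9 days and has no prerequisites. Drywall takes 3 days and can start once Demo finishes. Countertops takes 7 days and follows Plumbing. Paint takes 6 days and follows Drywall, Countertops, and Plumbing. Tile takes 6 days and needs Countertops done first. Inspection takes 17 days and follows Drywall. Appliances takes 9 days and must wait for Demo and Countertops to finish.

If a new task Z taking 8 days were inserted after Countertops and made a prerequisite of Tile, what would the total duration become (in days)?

30

Originally the kitchen renovation takes 25 days.
With Z inserted, Tile now waits for max(Countertops, Z).
New critical path: Plumbing→Countertops→Z→Tile = 9+7+8+6 = 30 ⇒ 30 days.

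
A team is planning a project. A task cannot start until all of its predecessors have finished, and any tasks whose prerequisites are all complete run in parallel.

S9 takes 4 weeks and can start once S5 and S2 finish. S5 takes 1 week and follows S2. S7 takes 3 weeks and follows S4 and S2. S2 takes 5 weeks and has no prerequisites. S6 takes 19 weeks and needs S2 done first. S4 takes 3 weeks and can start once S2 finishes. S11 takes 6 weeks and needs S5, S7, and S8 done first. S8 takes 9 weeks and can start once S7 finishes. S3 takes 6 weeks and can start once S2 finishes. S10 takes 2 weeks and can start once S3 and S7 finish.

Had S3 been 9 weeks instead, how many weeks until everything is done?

26

Critical path before the change: S2→S4→S7→S8→S11 = 5+3+3+9+6 = 26 giving 26 weeks.
S3 is off the critical path — its longest chain is 13 weeks, giving 13 of slack.
The critical path is still S2→S4→S7→S8→S11; finish is now 26 weeks.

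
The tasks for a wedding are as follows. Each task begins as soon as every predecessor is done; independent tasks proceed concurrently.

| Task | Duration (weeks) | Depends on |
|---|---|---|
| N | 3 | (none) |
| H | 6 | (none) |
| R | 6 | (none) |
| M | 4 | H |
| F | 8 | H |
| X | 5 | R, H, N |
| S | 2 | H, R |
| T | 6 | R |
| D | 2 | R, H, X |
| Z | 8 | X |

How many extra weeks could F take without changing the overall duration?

H→X→Z = 6+5+8 = 19 sets the makespan at 19 weeks.
Longest path through F: 14 weeks (earliest finish 14, latest finish 19).
Float = 19 − 14 = 5.

5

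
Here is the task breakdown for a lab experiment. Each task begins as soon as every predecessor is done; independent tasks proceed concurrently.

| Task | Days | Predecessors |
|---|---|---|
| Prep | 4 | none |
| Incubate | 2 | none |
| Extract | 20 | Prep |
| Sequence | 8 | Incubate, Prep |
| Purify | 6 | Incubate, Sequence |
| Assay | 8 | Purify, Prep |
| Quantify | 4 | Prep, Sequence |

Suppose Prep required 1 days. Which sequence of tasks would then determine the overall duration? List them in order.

Incubate, Sequence, Purify, Assay

Critical path before the change: Prep→Sequence→Purify→Assay = 4+8+6+8 = 26 giving 26 days.
Prep is on the critical path; changing it to 1 makes that path 23 days.
Now Incubate→Sequence→Purify→Assay = 2+8+6+8 = 24 is longest, so the finish becomes 24 days.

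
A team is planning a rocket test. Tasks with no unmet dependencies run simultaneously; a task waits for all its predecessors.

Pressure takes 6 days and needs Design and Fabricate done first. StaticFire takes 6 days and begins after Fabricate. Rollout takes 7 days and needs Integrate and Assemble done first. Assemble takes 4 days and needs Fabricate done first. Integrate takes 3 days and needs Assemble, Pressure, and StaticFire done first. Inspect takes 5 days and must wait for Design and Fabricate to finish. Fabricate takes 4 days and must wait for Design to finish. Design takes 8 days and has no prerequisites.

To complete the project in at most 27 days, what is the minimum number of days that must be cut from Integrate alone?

Current finish: 28 days; target: 27.
Integrate is on every critical path, so each day cut from Integrate cuts the finish by one (this holds down to a finish of 26).
Need 28 − 27 = 1 day off Integrate → Integrate becomes 2 days, finish becomes 27.

1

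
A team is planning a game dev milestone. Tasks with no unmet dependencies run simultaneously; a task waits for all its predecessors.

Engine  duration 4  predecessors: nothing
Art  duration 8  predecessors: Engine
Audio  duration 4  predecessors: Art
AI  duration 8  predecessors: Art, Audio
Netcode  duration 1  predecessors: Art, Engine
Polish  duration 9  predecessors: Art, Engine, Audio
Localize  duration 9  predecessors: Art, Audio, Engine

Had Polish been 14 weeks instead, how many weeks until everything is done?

30

Baseline: Engine→Art→Audio→Polish = 4+8+4+9 = 25 → 25 weeks.
Polish is on the critical path; changing it to 14 makes that path 30 weeks.
That remains the longest chain; total 30 weeks.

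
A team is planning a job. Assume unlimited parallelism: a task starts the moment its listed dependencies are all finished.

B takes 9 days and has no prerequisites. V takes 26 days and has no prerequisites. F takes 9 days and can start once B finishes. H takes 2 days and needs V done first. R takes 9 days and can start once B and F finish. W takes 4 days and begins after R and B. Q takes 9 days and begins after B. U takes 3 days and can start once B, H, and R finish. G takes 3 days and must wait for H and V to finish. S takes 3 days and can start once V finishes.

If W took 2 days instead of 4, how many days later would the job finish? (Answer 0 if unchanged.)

Critical path before the change: B→F→R→W = 9+9+9+4 = 31 giving 31 days.
W lies on that path, so at 2 days the path becomes 29 days.
New critical path: V→H→U = 26+2+3 = 31 ⇒ 31 days.
Change in finish: 31 − 31 = +0 days.

0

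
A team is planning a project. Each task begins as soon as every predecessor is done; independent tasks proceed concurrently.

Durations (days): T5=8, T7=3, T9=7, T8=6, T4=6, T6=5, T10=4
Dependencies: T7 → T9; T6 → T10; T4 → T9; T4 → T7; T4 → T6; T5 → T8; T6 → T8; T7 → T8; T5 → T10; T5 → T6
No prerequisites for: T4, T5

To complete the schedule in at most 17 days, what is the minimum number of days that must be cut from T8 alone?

2

Current finish: 19 days; target: 17.
T8 is on every critical path, so each day cut from T8 cuts the finish by one (this holds down to a finish of 17).
Need 19 − 17 = 2 days off T8 → T8 becomes 4 days, finish becomes 17.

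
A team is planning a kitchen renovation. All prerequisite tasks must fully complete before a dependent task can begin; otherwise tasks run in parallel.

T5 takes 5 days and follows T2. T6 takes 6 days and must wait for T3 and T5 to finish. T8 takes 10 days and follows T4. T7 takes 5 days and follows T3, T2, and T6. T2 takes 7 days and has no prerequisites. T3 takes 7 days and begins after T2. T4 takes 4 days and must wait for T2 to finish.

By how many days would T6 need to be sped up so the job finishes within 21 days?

4

Current finish: 25 days; target: 21.
T6 is on every critical path, so each day cut from T6 cuts the finish by one (this holds down to a finish of 21).
Need 25 − 21 = 4 days off T6 → T6 becomes 2 days, finish becomes 21.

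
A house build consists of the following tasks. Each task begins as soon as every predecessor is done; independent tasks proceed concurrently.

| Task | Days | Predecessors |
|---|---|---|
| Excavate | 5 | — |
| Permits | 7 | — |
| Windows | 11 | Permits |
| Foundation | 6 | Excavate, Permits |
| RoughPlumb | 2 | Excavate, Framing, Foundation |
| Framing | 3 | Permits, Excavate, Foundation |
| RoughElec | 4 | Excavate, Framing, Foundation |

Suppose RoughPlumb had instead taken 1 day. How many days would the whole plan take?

Baseline: Permits→Foundation→Framing→RoughElec = 7+6+3+4 = 20 → 20 days.
RoughPlumb is off the critical path — its longest chain is 18 days, giving 2 of slack.
No other chain overtakes it, so the finish is 20 days.

20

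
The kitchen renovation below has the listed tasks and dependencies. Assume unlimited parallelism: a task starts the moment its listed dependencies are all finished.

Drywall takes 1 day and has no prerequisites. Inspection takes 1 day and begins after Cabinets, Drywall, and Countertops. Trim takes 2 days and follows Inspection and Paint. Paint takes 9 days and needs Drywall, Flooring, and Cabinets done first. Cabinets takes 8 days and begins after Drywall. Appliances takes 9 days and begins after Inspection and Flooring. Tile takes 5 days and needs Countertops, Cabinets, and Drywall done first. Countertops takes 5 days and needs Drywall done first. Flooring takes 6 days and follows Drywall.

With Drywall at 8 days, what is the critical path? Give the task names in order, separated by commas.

Drywall, Cabinets, Paint, Trim

The binding path is Drywall→Cabinets→Paint→Trim = 1+8+9+2 = 20; finish at 20 days.
Since Drywall is critical, the +7 change carries straight to that chain (now 27 days).
The critical path is still Drywall→Cabinets→Paint→Trim; finish is now 27 days.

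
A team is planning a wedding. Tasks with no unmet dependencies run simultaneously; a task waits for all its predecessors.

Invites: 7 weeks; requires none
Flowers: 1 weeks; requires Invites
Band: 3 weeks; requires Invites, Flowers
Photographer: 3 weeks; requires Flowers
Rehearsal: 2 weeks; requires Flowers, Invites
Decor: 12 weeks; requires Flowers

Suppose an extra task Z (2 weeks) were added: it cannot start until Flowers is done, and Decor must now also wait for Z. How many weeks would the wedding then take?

Originally the wedding takes 20 weeks.
With Z inserted, Decor now waits for max(Flowers, Z).
New critical path: Invites→Flowers→Z→Decor = 7+1+2+12 = 22 ⇒ 22 weeks.

22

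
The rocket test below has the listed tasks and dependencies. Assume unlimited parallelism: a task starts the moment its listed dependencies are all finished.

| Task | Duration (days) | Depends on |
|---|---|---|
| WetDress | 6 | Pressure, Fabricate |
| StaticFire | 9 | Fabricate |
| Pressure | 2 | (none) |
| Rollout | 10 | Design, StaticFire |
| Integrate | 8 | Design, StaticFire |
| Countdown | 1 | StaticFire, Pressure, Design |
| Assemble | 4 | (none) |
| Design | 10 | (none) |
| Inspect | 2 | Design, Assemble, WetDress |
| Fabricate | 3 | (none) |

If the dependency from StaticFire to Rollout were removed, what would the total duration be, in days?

20

With the dependency in place, Fabricate→StaticFire→Rollout = 3+9+10 = 22 sets the finish at 22 days.
Without StaticFire→Rollout, Rollout's earliest start moves from 12 to 10.
New critical path: Design→Rollout = 10+10 = 20 ⇒ 20 days.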